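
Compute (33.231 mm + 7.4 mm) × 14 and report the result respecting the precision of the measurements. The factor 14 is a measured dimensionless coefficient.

33.231 mm + 7.4 mm = 40.631 mm; the sum is limited to 1 decimal place (3 s.f.).
Carrying full precision, 40.631 × 14 = 568.834 mm; 14 has 2 s.f., so the result keeps min(3, 2) = 2 s.f.
Rounded to 2 significant figures: 5.7 × 10² mm.

5.7 × 10² mm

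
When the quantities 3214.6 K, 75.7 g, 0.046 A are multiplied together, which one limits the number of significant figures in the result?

3214.6 K → 5 s.f.; 75.7 g → 3 s.f.; 0.046 A → 2 s.f.
The fewest is 2 significant figures, from 0.046 A.

0.046 A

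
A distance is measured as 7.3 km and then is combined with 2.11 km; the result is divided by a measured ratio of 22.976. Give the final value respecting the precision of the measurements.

0.41 km

7.3 km + 2.11 km = 9.41 km; the sum is limited to 1 decimal place (2 s.f.).
Carrying full precision, 9.41 ÷ 22.976 = 0.409557799443… km; 22.976 has 5 s.f., so the result keeps min(2, 5) = 2 s.f.
Rounded to 2 significant figures: 0.41 km.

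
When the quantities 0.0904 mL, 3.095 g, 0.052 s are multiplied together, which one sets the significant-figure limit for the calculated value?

0.0904 mL → 3 s.f.; 3.095 g → 4 s.f.; 0.052 s → 2 s.f.
The fewest is 2 significant figures, from 0.052 s.

0.052 s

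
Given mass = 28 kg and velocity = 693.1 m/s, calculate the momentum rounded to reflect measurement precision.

momentum = 28 kg × 693.1 m/s = 19406.8 kg·m/s.
28 has 2 significant figures; 693.1 has 4.
Division/multiplication keeps the fewest: 2 significant figures.
Rounded: 1.9 × 10^4 kg·m/s.

1.9 × 10^4 kg·m/s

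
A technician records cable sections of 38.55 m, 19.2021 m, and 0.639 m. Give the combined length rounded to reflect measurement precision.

38.55 m + 19.2021 m + 0.639 m = 58.3911 m.
Addition/subtraction keeps the fewest decimal places: 38.55 → 2 decimal places, 19.2021 → 4 decimal places, 0.639 → 3 decimal places; limit is 2.
Rounded to 2 decimal places: 58.39 m.

58.39 m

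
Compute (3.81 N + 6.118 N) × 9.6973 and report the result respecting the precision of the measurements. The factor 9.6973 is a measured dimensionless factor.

96.3 N

3.81 N + 6.118 N = 9.928 N; the sum is limited to 2 decimal places (3 s.f.).
Carrying full precision, 9.928 × 9.6973 = 96.2747944 N; 9.6973 has 5 s.f., so the result keeps min(3, 5) = 3 s.f.
Rounded to 3 significant figures: 96.3 N.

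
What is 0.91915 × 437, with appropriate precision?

0.91915 × 437 = 401.66855
Multiplication/division keeps the fewest significant figures: 0.91915 → 5 s.f., 437 → 3 s.f.; limit is 3.
Rounded to 3 significant figures: 402.

402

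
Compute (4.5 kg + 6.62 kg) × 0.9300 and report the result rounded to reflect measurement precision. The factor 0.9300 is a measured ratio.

10.3 kg

4.5 kg + 6.62 kg = 11.12 kg; the sum is limited to 1 decimal place (3 s.f.).
Carrying full precision, 11.12 × 0.9300 = 10.3416 kg; 0.9300 has 4 s.f., so the result keeps min(3, 4) = 3 s.f.
Rounded to 3 significant figures: 10.3 kg.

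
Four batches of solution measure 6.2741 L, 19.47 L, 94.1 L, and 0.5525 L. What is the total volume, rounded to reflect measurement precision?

6.2741 L + 19.47 L + 94.1 L + 0.5525 L = 120.3966 L.
Addition/subtraction keeps the fewest decimal places: 6.2741 → 4 decimal places, 19.47 → 2 decimal places, 94.1 → 1 decimal place, 0.5525 → 4 decimal places; limit is 1.
Rounded to 1 decimal place: 120.4 L.

120.4 L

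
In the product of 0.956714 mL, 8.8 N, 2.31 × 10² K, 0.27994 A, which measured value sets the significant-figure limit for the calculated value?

0.956714 mL → 6 s.f.; 8.8 N → 2 s.f.; 2.31 × 10² K → 3 s.f.; 0.27994 A → 5 s.f.
The fewest is 2 significant figures, from 8.8 N.

8.8 N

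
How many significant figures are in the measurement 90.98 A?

4

90.98: zeros between nonzero digits are significant.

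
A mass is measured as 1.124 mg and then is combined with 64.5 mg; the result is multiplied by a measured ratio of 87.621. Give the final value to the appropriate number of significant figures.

5.75 × 10^3 mg

1.124 mg + 64.5 mg = 65.624 mg; the sum is limited to 1 decimal place (3 s.f.).
Carrying full precision, 65.624 × 87.621 = 5750.040504 mg; 87.621 has 5 s.f., so the result keeps min(3, 5) = 3 s.f.
Rounded to 3 significant figures: 5.75 × 10^3 mg.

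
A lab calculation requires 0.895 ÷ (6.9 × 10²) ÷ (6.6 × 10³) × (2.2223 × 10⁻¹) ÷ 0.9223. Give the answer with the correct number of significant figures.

0.895 ÷ (6.9 × 10²) ÷ (6.6 × 10³) × (2.2223 × 10⁻¹) ÷ 0.9223 = 4.73544161783 × 10^-8…
Multiplication/division keeps the fewest significant figures: 0.895 → 3 s.f., 6.9 × 10² → 2 s.f., 6.6 × 10³ → 2 s.f., 2.2223 × 10⁻¹ → 5 s.f., 0.9223 → 4 s.f.; limit is 2.
Rounded to 2 significant figures: 4.7 × 10⁻⁸.

4.7 × 10⁻⁸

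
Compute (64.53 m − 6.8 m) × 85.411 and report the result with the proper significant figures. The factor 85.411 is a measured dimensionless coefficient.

4.93 × 10³ m

64.53 m − 6.8 m = 57.73 m; the difference is limited to 1 decimal place (3 s.f.).
Carrying full precision, 57.73 × 85.411 = 4930.77703 m; 85.411 has 5 s.f., so the result keeps min(3, 5) = 3 s.f.
Rounded to 3 significant figures: 4.93 × 10³ m.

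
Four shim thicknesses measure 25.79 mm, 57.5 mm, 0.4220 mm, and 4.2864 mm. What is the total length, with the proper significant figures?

25.79 mm + 57.5 mm + 0.4220 mm + 4.2864 mm = 87.9984 mm.
Addition/subtraction keeps the fewest decimal places: 25.79 → 2 decimal places, 57.5 → 1 decimal place, 0.4220 → 4 decimal places, 4.2864 → 4 decimal places; limit is 1.
Rounded to 1 decimal place: 88.0 mm.

88.0 mm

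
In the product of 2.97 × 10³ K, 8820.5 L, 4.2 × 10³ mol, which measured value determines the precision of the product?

2.97 × 10³ K → 3 s.f.; 8820.5 L → 5 s.f.; 4.2 × 10³ mol → 2 s.f.
The fewest is 2 significant figures, from 4.2 × 10³ mol.

4.2 × 10³ mol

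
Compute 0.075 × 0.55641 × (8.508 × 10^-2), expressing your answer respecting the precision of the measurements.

0.0036

0.075 × 0.55641 × (8.508 × 10^-2) = 0.00355045221
Multiplication/division keeps the fewest significant figures: 0.075 → 2 s.f., 0.55641 → 5 s.f., 8.508 × 10^-2 → 4 s.f.; limit is 2.
Rounded to 2 significant figures: 0.0036.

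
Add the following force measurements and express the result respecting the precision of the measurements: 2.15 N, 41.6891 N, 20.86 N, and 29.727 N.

2.15 N + 41.6891 N + 20.86 N + 29.727 N = 94.4261 N.
Addition/subtraction keeps the fewest decimal places: 2.15 → 2 decimal places, 41.6891 → 4 decimal places, 20.86 → 2 decimal places, 29.727 → 3 decimal places; limit is 2.
Rounded to 2 decimal places: 94.43 N.

94.43 N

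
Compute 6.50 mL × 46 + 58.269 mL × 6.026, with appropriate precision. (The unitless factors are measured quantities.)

6.5 × 10^2 mL

6.50 × 46 = 299 → 3.0 × 10^2 mL (2 s.f., last digit at the 10^1 place).
58.269 × 6.026 = 351.128994 → 351.1 mL (4 s.f., last digit at the 10^-1 place).
Sum: 650.128994 mL; keep the coarser place, 10^1.
Result: 6.5 × 10^2 mL.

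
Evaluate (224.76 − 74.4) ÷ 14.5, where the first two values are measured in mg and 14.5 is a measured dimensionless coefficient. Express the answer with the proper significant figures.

10.4 mg

224.76 mg − 74.4 mg = 150.36 mg; the difference is limited to 1 decimal place (4 s.f.).
Carrying full precision, 150.36 ÷ 14.5 = 10.3696551724… mg; 14.5 has 3 s.f., so the result keeps min(4, 3) = 3 s.f.
Rounded to 3 significant figures: 10.4 mg.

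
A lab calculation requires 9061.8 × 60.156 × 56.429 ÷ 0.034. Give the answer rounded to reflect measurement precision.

9061.8 × 60.156 × 56.429 ÷ 0.034 = 904725560.844…
Multiplication/division keeps the fewest significant figures: 9061.8 → 5 s.f., 60.156 → 5 s.f., 56.429 → 5 s.f., 0.034 → 2 s.f.; limit is 2.
Rounded to 2 significant figures: 9.0 × 10⁸.

9.0 × 10⁸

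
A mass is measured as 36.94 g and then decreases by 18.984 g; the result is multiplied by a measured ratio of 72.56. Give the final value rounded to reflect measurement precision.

36.94 g − 18.984 g = 17.956 g; the difference is limited to 2 decimal places (4 s.f.).
Carrying full precision, 17.956 × 72.56 = 1302.88736 g; 72.56 has 4 s.f., so the result keeps min(4, 4) = 4 s.f.
Rounded to 4 significant figures: 1303 g.

1303 g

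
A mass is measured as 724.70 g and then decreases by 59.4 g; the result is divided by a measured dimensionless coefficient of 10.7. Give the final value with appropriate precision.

724.70 g − 59.4 g = 665.30 g; the difference is limited to 1 decimal place (4 s.f.).
Carrying full precision, 665.30 ÷ 10.7 = 62.1775700935… g; 10.7 has 3 s.f., so the result keeps min(4, 3) = 3 s.f.
Rounded to 3 significant figures: 62.2 g.

62.2 g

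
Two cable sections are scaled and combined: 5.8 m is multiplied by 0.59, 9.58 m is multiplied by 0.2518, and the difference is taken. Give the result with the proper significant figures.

5.8 × 0.59 = 3.422 → 3.4 m (2 s.f., last digit at the 10^-1 place).
9.58 × 0.2518 = 2.412244 → 2.41 m (3 s.f., last digit at the 10^-2 place).
Difference: 1.009756 m; keep the coarser place, 10^-1.
Result: 1.0 m.

1.0 m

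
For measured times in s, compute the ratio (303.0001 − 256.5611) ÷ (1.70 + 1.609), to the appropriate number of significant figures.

14.0

303.0001 − 256.5611 = 46.4390, limited to 4 d.p. → 6 s.f.; 1.70 + 1.609 = 3.309, limited to 2 d.p. → 3 s.f.
Carrying full precision, 46.4390 ÷ 3.309 = 14.0341492898…; keep min(6, 3) = 3 s.f.
Rounded to 3 significant figures: 14.0.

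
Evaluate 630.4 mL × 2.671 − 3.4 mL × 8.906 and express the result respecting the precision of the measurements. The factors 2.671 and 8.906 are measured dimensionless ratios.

630.4 × 2.671 = 1683.7984 → 1684 mL (4 s.f., last digit at the 10^0 place).
3.4 × 8.906 = 30.2804 → 30. mL (2 s.f., last digit at the 10^0 place).
Difference: 1653.518 mL; keep the coarser place, 10^0.
Result: 1.654 × 10^3 mL.

1.654 × 10^3 mL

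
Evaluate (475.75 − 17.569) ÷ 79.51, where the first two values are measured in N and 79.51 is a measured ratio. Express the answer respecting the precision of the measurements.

5.763 N

475.75 N − 17.569 N = 458.181 N; the difference is limited to 2 decimal places (5 s.f.).
Carrying full precision, 458.181 ÷ 79.51 = 5.76255816878… N; 79.51 has 4 s.f., so the result keeps min(5, 4) = 4 s.f.
Rounded to 4 significant figures: 5.763 N.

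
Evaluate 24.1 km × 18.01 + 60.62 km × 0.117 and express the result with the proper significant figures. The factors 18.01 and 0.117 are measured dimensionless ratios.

24.1 × 18.01 = 434.041 → 434 km (3 s.f., last digit at the 10^0 place).
60.62 × 0.117 = 7.09254 → 7.09 km (3 s.f., last digit at the 10^-2 place).
Sum: 441.13354 km; keep the coarser place, 10^0.
Result: 441 km.

441 km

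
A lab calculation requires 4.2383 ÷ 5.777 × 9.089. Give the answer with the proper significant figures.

6.668

4.2383 ÷ 5.777 × 9.089 = 6.66815106457…
Multiplication/division keeps the fewest significant figures: 4.2383 → 5 s.f., 5.777 → 4 s.f., 9.089 → 4 s.f.; limit is 4.
Rounded to 4 significant figures: 6.668.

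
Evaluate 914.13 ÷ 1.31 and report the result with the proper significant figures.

914.13 ÷ 1.31 = 697.809160305…
Multiplication/division keeps the fewest significant figures: 914.13 → 5 s.f., 1.31 → 3 s.f.; limit is 3.
Rounded to 3 significant figures: 698.

698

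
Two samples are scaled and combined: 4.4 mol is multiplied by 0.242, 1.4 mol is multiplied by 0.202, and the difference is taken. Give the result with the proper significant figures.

4.4 × 0.242 = 1.0648 → 1.1 mol (2 s.f., last digit at the 10^-1 place).
1.4 × 0.202 = 0.2828 → 0.28 mol (2 s.f., last digit at the 10^-2 place).
Difference: 0.782 mol; keep the coarser place, 10^-1.
Result: 0.8 mol.

0.8 mol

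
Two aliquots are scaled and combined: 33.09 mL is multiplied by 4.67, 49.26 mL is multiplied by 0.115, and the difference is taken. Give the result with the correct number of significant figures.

33.09 × 4.67 = 154.5303 → 155 mL (3 s.f., last digit at the 10^0 place).
49.26 × 0.115 = 5.6649 → 5.66 mL (3 s.f., last digit at the 10^-2 place).
Difference: 148.8654 mL; keep the coarser place, 10^0.
Result: 149 mL.

149 mL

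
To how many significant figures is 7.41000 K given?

6

7.41000: trailing zeros after a decimal point are significant.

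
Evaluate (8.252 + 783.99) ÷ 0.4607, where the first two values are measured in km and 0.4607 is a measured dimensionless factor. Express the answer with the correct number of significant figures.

8.252 km + 783.99 km = 792.242 km; the sum is limited to 2 decimal places (5 s.f.).
Carrying full precision, 792.242 ÷ 0.4607 = 1719.64836119… km; 0.4607 has 4 s.f., so the result keeps min(5, 4) = 4 s.f.
Rounded to 4 significant figures: 1.720 × 10³ km.

1.720 × 10³ km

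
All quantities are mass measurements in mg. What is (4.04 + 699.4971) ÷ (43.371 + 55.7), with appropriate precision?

4.04 + 699.4971 = 703.5371, limited to 2 d.p. → 5 s.f.; 43.371 + 55.7 = 99.071, limited to 1 d.p. → 3 s.f.
Carrying full precision, 703.5371 ÷ 99.071 = 7.10134247156…; keep min(5, 3) = 3 s.f.
Rounded to 3 significant figures: 7.10.

7.10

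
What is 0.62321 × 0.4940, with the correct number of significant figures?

0.62321 × 0.4940 = 0.30786574
Multiplication/division keeps the fewest significant figures: 0.62321 → 5 s.f., 0.4940 → 4 s.f.; limit is 4.
Rounded to 4 significant figures: 0.3079.

0.3079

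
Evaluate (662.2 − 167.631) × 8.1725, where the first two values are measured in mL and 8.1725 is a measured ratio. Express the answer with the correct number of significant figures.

4042 mL

662.2 mL − 167.631 mL = 494.569 mL; the difference is limited to 1 decimal place (4 s.f.).
Carrying full precision, 494.569 × 8.1725 = 4041.8651525 mL; 8.1725 has 5 s.f., so the result keeps min(4, 5) = 4 s.f.
Rounded to 4 significant figures: 4042 mL.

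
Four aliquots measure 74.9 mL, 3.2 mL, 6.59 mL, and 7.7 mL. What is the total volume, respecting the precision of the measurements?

92.4 mL

74.9 mL + 3.2 mL + 6.59 mL + 7.7 mL = 92.39 mL.
Addition/subtraction keeps the fewest decimal places: 74.9 → 1 decimal place, 3.2 → 1 decimal place, 6.59 → 2 decimal places, 7.7 → 1 decimal place; limit is 1.
Rounded to 1 decimal place: 92.4 mL.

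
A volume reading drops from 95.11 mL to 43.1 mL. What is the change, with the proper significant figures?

95.11 mL − 43.1 mL = 52.01 mL.
Addition/subtraction keeps the fewest decimal places: 95.11 → 2 decimal places, 43.1 → 1 decimal place; limit is 1.
Rounded to 1 decimal place: 52.0 mL.

52.0 mL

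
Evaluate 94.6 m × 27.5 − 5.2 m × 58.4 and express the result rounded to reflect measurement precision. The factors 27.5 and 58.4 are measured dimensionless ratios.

94.6 × 27.5 = 2601.5 → 2.60 × 10^3 m (3 s.f., last digit at the 10^1 place).
5.2 × 58.4 = 303.68 → 3.0 × 10^2 m (2 s.f., last digit at the 10^1 place).
Difference: 2297.82 m; keep the coarser place, 10^1.
Result: 2.30 × 10^3 m.

2.30 × 10^3 m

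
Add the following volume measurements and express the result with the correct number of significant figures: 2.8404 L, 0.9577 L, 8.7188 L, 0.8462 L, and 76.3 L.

2.8404 L + 0.9577 L + 8.7188 L + 0.8462 L + 76.3 L = 89.6631 L.
Addition/subtraction keeps the fewest decimal places: 2.8404 → 4 decimal places, 0.9577 → 4 decimal places, 8.7188 → 4 decimal places, 0.8462 → 4 decimal places, 76.3 → 1 decimal place; limit is 1.
Rounded to 1 decimal place: 89.7 L.

89.7 L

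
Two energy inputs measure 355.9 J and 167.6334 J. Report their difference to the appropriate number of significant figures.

188.3 J

355.9 J − 167.6334 J = 188.2666 J.
Addition/subtraction keeps the fewest decimal places: 355.9 → 1 decimal place, 167.6334 → 4 decimal places; limit is 1.
Rounded to 1 decimal place: 188.3 J.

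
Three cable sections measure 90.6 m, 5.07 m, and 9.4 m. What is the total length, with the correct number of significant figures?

90.6 m + 5.07 m + 9.4 m = 105.07 m.
Addition/subtraction keeps the fewest decimal places: 90.6 → 1 decimal place, 5.07 → 2 decimal places, 9.4 → 1 decimal place; limit is 1.
Rounded to 1 decimal place: 105.1 m.

105.1 m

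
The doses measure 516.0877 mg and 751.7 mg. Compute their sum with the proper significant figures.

1267.8 mg

516.0877 mg + 751.7 mg = 1267.7877 mg.
Addition/subtraction keeps the fewest decimal places: 516.0877 → 4 decimal places, 751.7 → 1 decimal place; limit is 1.
Rounded to 1 decimal place: 1267.8 mg.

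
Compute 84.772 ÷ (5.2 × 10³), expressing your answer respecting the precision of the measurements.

84.772 ÷ (5.2 × 10³) = 0.0163023076923…
Multiplication/division keeps the fewest significant figures: 84.772 → 5 s.f., 5.2 × 10³ → 2 s.f.; limit is 2.
Rounded to 2 significant figures: 0.016.

0.016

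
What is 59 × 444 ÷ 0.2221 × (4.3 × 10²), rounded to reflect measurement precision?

5.1 × 10⁷

59 × 444 ÷ 0.2221 × (4.3 × 10²) = 50717154.4349…
Multiplication/division keeps the fewest significant figures: 59 → 2 s.f., 444 → 3 s.f., 0.2221 → 4 s.f., 4.3 × 10² → 2 s.f.; limit is 2.
Rounded to 2 significant figures: 5.1 × 10⁷.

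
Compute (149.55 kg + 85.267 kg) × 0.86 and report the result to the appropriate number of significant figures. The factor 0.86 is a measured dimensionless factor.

2.0 × 10^2 kg

149.55 kg + 85.267 kg = 234.817 kg; the sum is limited to 2 decimal places (5 s.f.).
Carrying full precision, 234.817 × 0.86 = 201.94262 kg; 0.86 has 2 s.f., so the result keeps min(5, 2) = 2 s.f.
Rounded to 2 significant figures: 2.0 × 10^2 kg.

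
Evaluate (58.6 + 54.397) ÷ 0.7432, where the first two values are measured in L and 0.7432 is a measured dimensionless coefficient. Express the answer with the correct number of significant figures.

58.6 L + 54.397 L = 112.997 L; the sum is limited to 1 decimal place (4 s.f.).
Carrying full precision, 112.997 ÷ 0.7432 = 152.041173305… L; 0.7432 has 4 s.f., so the result keeps min(4, 4) = 4 s.f.
Rounded to 4 significant figures: 152.0 L.

152.0 L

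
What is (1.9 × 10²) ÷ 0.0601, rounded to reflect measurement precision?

(1.9 × 10²) ÷ 0.0601 = 3161.39767055…
Multiplication/division keeps the fewest significant figures: 1.9 × 10² → 2 s.f., 0.0601 → 3 s.f.; limit is 2.
Rounded to 2 significant figures: 3.2 × 10³.

3.2 × 10³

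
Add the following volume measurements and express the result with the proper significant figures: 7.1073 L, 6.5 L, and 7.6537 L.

7.1073 L + 6.5 L + 7.6537 L = 21.2610 L.
Addition/subtraction keeps the fewest decimal places: 7.1073 → 4 decimal places, 6.5 → 1 decimal place, 7.6537 → 4 decimal places; limit is 1.
Rounded to 1 decimal place: 21.3 L.

21.3 L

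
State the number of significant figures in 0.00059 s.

2

0.00059: leading zeros are not significant.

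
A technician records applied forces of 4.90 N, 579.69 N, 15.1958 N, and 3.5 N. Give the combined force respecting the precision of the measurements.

4.90 N + 579.69 N + 15.1958 N + 3.5 N = 603.2858 N.
Addition/subtraction keeps the fewest decimal places: 4.90 → 2 decimal places, 579.69 → 2 decimal places, 15.1958 → 4 decimal places, 3.5 → 1 decimal place; limit is 1.
Rounded to 1 decimal place: 603.3 N.

603.3 N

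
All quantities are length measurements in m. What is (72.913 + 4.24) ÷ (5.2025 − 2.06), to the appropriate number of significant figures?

72.913 + 4.24 = 77.153, limited to 2 d.p. → 4 s.f.; 5.2025 − 2.06 = 3.1425, limited to 2 d.p. → 3 s.f.
Carrying full precision, 77.153 ÷ 3.1425 = 24.5514717582…; keep min(4, 3) = 3 s.f.
Rounded to 3 significant figures: 24.6.

24.6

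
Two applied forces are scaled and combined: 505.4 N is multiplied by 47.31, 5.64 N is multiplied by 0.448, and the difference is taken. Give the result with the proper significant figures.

2.391 × 10^4 N

505.4 × 47.31 = 23910.474 → 2.391 × 10^4 N (4 s.f., last digit at the 10^1 place).
5.64 × 0.448 = 2.52672 → 2.53 N (3 s.f., last digit at the 10^-2 place).
Difference: 23907.94728 N; keep the coarser place, 10^1.
Result: 2.391 × 10^4 N.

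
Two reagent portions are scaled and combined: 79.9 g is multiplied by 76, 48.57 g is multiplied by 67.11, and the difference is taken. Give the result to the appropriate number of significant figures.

2.8 × 10^3 g

79.9 × 76 = 6072.4 → 6.1 × 10^3 g (2 s.f., last digit at the 10^2 place).
48.57 × 67.11 = 3259.5327 → 3260. g (4 s.f., last digit at the 10^0 place).
Difference: 2812.8673 g; keep the coarser place, 10^2.
Result: 2.8 × 10^3 g.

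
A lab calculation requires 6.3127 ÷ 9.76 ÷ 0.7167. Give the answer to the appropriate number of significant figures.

0.902

6.3127 ÷ 9.76 ÷ 0.7167 = 0.902459931334…
Multiplication/division keeps the fewest significant figures: 6.3127 → 5 s.f., 9.76 → 3 s.f., 0.7167 → 4 s.f.; limit is 3.
Rounded to 3 significant figures: 0.902.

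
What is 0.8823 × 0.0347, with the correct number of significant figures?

0.0306

0.8823 × 0.0347 = 0.03061581
Multiplication/division keeps the fewest significant figures: 0.8823 → 4 s.f., 0.0347 → 3 s.f.; limit is 3.
Rounded to 3 significant figures: 0.0306.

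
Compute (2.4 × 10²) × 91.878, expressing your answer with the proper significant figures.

(2.4 × 10²) × 91.878 = 22050.72
Multiplication/division keeps the fewest significant figures: 2.4 × 10² → 2 s.f., 91.878 → 5 s.f.; limit is 2.
Rounded to 2 significant figures: 2.2 × 10⁴.

2.2 × 10⁴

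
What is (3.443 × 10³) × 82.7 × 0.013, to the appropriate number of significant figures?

(3.443 × 10³) × 82.7 × 0.013 = 3701.5693
Multiplication/division keeps the fewest significant figures: 3.443 × 10³ → 4 s.f., 82.7 → 3 s.f., 0.013 → 2 s.f.; limit is 2.
Rounded to 2 significant figures: 3.7 × 10³.

3.7 × 10³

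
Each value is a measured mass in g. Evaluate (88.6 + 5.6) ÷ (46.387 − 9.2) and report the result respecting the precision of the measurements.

88.6 + 5.6 = 94.2, limited to 1 d.p. → 3 s.f.; 46.387 − 9.2 = 37.187, limited to 1 d.p. → 3 s.f.
Carrying full precision, 94.2 ÷ 37.187 = 2.53314330277…; keep min(3, 3) = 3 s.f.
Rounded to 3 significant figures: 2.53.

2.53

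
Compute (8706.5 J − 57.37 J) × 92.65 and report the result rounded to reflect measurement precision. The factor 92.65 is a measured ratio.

8.013 × 10⁵ J

8706.5 J − 57.37 J = 8649.13 J; the difference is limited to 1 decimal place (5 s.f.).
Carrying full precision, 8649.13 × 92.65 = 801341.8945 J; 92.65 has 4 s.f., so the result keeps min(5, 4) = 4 s.f.
Rounded to 4 significant figures: 8.013 × 10⁵ J.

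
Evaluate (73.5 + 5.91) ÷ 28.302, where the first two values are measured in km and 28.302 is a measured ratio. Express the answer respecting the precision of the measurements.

73.5 km + 5.91 km = 79.41 km; the sum is limited to 1 decimal place (3 s.f.).
Carrying full precision, 79.41 ÷ 28.302 = 2.80580877676… km; 28.302 has 5 s.f., so the result keeps min(3, 5) = 3 s.f.
Rounded to 3 significant figures: 2.81 km.

2.81 km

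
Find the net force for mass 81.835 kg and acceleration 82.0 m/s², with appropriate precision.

6.71 × 10³ N

net force = 81.835 kg × 82.0 m/s² = 6710.47 N.
81.835 has 5 significant figures; 82.0 has 3.
Division/multiplication keeps the fewest: 3 significant figures.
Rounded: 6.71 × 10³ N.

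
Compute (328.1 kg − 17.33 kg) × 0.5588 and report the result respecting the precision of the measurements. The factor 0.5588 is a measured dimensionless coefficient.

173.7 kg

328.1 kg − 17.33 kg = 310.77 kg; the difference is limited to 1 decimal place (4 s.f.).
Carrying full precision, 310.77 × 0.5588 = 173.658276 kg; 0.5588 has 4 s.f., so the result keeps min(4, 4) = 4 s.f.
Rounded to 4 significant figures: 173.7 kg.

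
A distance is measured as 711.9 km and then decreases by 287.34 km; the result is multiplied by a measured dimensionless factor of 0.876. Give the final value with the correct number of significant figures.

372 km

711.9 km − 287.34 km = 424.56 km; the difference is limited to 1 decimal place (4 s.f.).
Carrying full precision, 424.56 × 0.876 = 371.91456 km; 0.876 has 3 s.f., so the result keeps min(4, 3) = 3 s.f.
Rounded to 3 significant figures: 372 km.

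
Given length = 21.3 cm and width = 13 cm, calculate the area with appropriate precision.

2.8 × 10² cm²

area = 21.3 cm × 13 cm = 276.9 cm².
21.3 has 3 significant figures; 13 has 2.
Division/multiplication keeps the fewest: 2 significant figures.
Rounded: 2.8 × 10² cm².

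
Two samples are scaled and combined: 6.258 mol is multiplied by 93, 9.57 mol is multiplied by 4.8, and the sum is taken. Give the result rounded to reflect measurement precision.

6.3 × 10² mol

6.258 × 93 = 581.994 → 5.8 × 10² mol (2 s.f., last digit at the 10^1 place).
9.57 × 4.8 = 45.936 → 46 mol (2 s.f., last digit at the 10^0 place).
Sum: 627.93 mol; keep the coarser place, 10^1.
Result: 6.3 × 10² mol.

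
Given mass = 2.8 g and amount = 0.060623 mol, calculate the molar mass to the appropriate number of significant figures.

molar mass = 2.8 g ÷ 0.060623 mol = 46.1870907081… g/mol.
2.8 has 2 significant figures; 0.060623 has 5.
Division/multiplication keeps the fewest: 2 significant figures.
Rounded: 46 g/mol.

46 g/mol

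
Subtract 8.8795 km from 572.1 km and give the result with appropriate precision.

572.1 km − 8.8795 km = 563.2205 km.
Addition/subtraction keeps the fewest decimal places: 572.1 → 1 decimal place, 8.8795 → 4 decimal places; limit is 1.
Rounded to 1 decimal place: 563.2 km.

563.2 km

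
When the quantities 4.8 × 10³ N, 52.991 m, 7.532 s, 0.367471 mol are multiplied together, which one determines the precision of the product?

4.8 × 10³ N

4.8 × 10³ N → 2 s.f.; 52.991 m → 5 s.f.; 7.532 s → 4 s.f.; 0.367471 mol → 6 s.f.
The fewest is 2 significant figures, from 4.8 × 10³ N.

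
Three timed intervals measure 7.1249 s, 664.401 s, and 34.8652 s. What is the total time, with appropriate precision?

7.1249 s + 664.401 s + 34.8652 s = 706.3911 s.
Addition/subtraction keeps the fewest decimal places: 7.1249 → 4 decimal places, 664.401 → 3 decimal places, 34.8652 → 4 decimal places; limit is 3.
Rounded to 3 decimal places: 706.391 s.

706.391 s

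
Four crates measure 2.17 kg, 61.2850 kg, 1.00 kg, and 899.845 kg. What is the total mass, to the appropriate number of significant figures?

2.17 kg + 61.2850 kg + 1.00 kg + 899.845 kg = 964.3000 kg.
Addition/subtraction keeps the fewest decimal places: 2.17 → 2 decimal places, 61.2850 → 4 decimal places, 1.00 → 2 decimal places, 899.845 → 3 decimal places; limit is 2.
Rounded to 2 decimal places: 964.30 kg.

964.30 kg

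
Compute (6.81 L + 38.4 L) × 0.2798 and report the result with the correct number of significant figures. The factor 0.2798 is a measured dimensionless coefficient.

6.81 L + 38.4 L = 45.21 L; the sum is limited to 1 decimal place (3 s.f.).
Carrying full precision, 45.21 × 0.2798 = 12.649758 L; 0.2798 has 4 s.f., so the result keeps min(3, 4) = 3 s.f.
Rounded to 3 significant figures: 12.6 L.

12.6 L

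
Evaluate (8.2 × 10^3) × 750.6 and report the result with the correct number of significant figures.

6.2 × 10^6

(8.2 × 10^3) × 750.6 = 6154920
Multiplication/division keeps the fewest significant figures: 8.2 × 10^3 → 2 s.f., 750.6 → 4 s.f.; limit is 2.
Rounded to 2 significant figures: 6.2 × 10^6.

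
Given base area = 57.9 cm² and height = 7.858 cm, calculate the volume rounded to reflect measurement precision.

volume = 57.9 cm² × 7.858 cm = 454.9782 cm³.
57.9 has 3 significant figures; 7.858 has 4.
Division/multiplication keeps the fewest: 3 significant figures.
Rounded: 455 cm³.

455 cm³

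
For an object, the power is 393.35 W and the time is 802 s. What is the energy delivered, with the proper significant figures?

energy delivered = 393.35 W × 802 s = 315466.7 J.
393.35 has 5 significant figures; 802 has 3.
Division/multiplication keeps the fewest: 3 significant figures.
Rounded: 3.15 × 10⁵ J.

3.15 × 10⁵ J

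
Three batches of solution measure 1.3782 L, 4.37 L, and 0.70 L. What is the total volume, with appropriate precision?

1.3782 L + 4.37 L + 0.70 L = 6.4482 L.
Addition/subtraction keeps the fewest decimal places: 1.3782 → 4 decimal places, 4.37 → 2 decimal places, 0.70 → 2 decimal places; limit is 2.
Rounded to 2 decimal places: 6.45 L.

6.45 L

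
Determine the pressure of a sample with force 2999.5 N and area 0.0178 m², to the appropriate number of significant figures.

pressure = 2999.5 N ÷ 0.0178 m² = 168511.235955… Pa.
2999.5 has 5 significant figures; 0.0178 has 3.
Division/multiplication keeps the fewest: 3 significant figures.
Rounded: 1.69 × 10^5 Pa.

1.69 × 10^5 Pa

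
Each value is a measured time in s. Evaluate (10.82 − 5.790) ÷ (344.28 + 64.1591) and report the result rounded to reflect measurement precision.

0.0123

10.82 − 5.790 = 5.030, limited to 2 d.p. → 3 s.f.; 344.28 + 64.1591 = 408.4391, limited to 2 d.p. → 5 s.f.
Carrying full precision, 5.030 ÷ 408.4391 = 0.0123151774646…; keep min(3, 5) = 3 s.f.
Rounded to 3 significant figures: 0.0123.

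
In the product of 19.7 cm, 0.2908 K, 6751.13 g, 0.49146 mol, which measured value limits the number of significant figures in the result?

19.7 cm

19.7 cm → 3 s.f.; 0.2908 K → 4 s.f.; 6751.13 g → 6 s.f.; 0.49146 mol → 5 s.f.
The fewest is 3 significant figures, from 19.7 cm.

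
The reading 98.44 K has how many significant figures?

98.44: every digit is nonzero and significant.

4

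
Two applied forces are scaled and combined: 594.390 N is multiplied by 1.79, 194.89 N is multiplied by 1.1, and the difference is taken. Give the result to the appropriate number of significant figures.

8.5 × 10^2 N

594.390 × 1.79 = 1063.9581 → 1.06 × 10^3 N (3 s.f., last digit at the 10^1 place).
194.89 × 1.1 = 214.379 → 2.1 × 10^2 N (2 s.f., last digit at the 10^1 place).
Difference: 849.5791 N; keep the coarser place, 10^1.
Result: 8.5 × 10^2 N.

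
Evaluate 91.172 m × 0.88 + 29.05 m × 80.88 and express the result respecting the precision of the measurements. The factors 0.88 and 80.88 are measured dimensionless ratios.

91.172 × 0.88 = 80.23136 → 80. m (2 s.f., last digit at the 10^0 place).
29.05 × 80.88 = 2349.564 → 2.350 × 10³ m (4 s.f., last digit at the 10^0 place).
Sum: 2429.79536 m; keep the coarser place, 10^0.
Result: 2.430 × 10³ m.

2.430 × 10³ m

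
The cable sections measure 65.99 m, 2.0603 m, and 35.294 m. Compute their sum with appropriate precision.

103.34 m

65.99 m + 2.0603 m + 35.294 m = 103.3443 m.
Addition/subtraction keeps the fewest decimal places: 65.99 → 2 decimal places, 2.0603 → 4 decimal places, 35.294 → 3 decimal places; limit is 2.
Rounded to 2 decimal places: 103.34 m.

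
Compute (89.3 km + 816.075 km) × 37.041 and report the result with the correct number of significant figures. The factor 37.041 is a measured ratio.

89.3 km + 816.075 km = 905.375 km; the sum is limited to 1 decimal place (4 s.f.).
Carrying full precision, 905.375 × 37.041 = 33535.995375 km; 37.041 has 5 s.f., so the result keeps min(4, 5) = 4 s.f.
Rounded to 4 significant figures: 3.354 × 10^4 km.

3.354 × 10^4 km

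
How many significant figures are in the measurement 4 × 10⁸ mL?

4 × 10⁸: in scientific notation every digit of the coefficient is significant.

1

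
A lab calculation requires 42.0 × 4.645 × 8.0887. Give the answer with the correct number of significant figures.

42.0 × 4.645 × 8.0887 = 1578.024483
Multiplication/division keeps the fewest significant figures: 42.0 → 3 s.f., 4.645 → 4 s.f., 8.0887 → 5 s.f.; limit is 3.
Rounded to 3 significant figures: 1.58 × 10^3.

1.58 × 10^3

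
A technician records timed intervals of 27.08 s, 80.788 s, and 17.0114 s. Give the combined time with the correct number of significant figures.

124.88 s

27.08 s + 80.788 s + 17.0114 s = 124.8794 s.
Addition/subtraction keeps the fewest decimal places: 27.08 → 2 decimal places, 80.788 → 3 decimal places, 17.0114 → 4 decimal places; limit is 2.
Rounded to 2 decimal places: 124.88 s.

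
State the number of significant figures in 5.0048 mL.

5.0048: zeros between nonzero digits are significant.

5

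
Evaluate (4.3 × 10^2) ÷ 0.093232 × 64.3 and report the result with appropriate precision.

3.0 × 10^5

(4.3 × 10^2) ÷ 0.093232 × 64.3 = 296561.266518…
Multiplication/division keeps the fewest significant figures: 4.3 × 10^2 → 2 s.f., 0.093232 → 5 s.f., 64.3 → 3 s.f.; limit is 2.
Rounded to 2 significant figures: 3.0 × 10^5.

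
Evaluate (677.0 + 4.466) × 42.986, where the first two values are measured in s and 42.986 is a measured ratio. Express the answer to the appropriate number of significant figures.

2.929 × 10^4 s

677.0 s + 4.466 s = 681.466 s; the sum is limited to 1 decimal place (4 s.f.).
Carrying full precision, 681.466 × 42.986 = 29293.497476 s; 42.986 has 5 s.f., so the result keeps min(4, 5) = 4 s.f.
Rounded to 4 significant figures: 2.929 × 10^4 s.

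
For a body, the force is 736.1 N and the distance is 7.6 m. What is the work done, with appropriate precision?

work done = 736.1 N × 7.6 m = 5594.36 J.
736.1 has 4 significant figures; 7.6 has 2.
Division/multiplication keeps the fewest: 2 significant figures.
Rounded: 5.6 × 10^3 J.

5.6 × 10^3 J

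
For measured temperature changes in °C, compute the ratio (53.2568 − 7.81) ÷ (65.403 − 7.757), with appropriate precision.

0.7884

53.2568 − 7.81 = 45.4468, limited to 2 d.p. → 4 s.f.; 65.403 − 7.757 = 57.646, limited to 3 d.p. → 5 s.f.
Carrying full precision, 45.4468 ÷ 57.646 = 0.788377337543…; keep min(4, 5) = 4 s.f.
Rounded to 4 significant figures: 0.7884.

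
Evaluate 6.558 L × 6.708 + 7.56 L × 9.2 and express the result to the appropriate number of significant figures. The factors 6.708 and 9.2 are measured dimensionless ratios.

6.558 × 6.708 = 43.991064 → 43.99 L (4 s.f., last digit at the 10^-2 place).
7.56 × 9.2 = 69.552 → 7.0 × 10^1 L (2 s.f., last digit at the 10^0 place).
Sum: 113.543064 L; keep the coarser place, 10^0.
Result: 114 L.

114 L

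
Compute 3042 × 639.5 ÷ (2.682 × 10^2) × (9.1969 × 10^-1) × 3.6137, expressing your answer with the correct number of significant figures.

3042 × 639.5 ÷ (2.682 × 10^2) × (9.1969 × 10^-1) × 3.6137 = 24106.5213656…
Multiplication/division keeps the fewest significant figures: 3042 → 4 s.f., 639.5 → 4 s.f., 2.682 × 10^2 → 4 s.f., 9.1969 × 10^-1 → 5 s.f., 3.6137 → 5 s.f.; limit is 4.
Rounded to 4 significant figures: 2.411 × 10^4.

2.411 × 10^4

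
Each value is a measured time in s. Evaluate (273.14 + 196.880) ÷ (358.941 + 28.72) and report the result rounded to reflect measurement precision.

273.14 + 196.880 = 470.020, limited to 2 d.p. → 5 s.f.; 358.941 + 28.72 = 387.661, limited to 2 d.p. → 5 s.f.
Carrying full precision, 470.020 ÷ 387.661 = 1.21245108484…; keep min(5, 5) = 5 s.f.
Rounded to 5 significant figures: 1.2125.

1.2125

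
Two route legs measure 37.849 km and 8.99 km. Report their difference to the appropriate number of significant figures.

37.849 km − 8.99 km = 28.859 km.
Addition/subtraction keeps the fewest decimal places: 37.849 → 3 decimal places, 8.99 → 2 decimal places; limit is 2.
Rounded to 2 decimal places: 28.86 km.

28.86 km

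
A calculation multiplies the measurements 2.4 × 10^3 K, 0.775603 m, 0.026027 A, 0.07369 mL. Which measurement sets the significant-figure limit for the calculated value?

2.4 × 10^3 K

2.4 × 10^3 K → 2 s.f.; 0.775603 m → 6 s.f.; 0.026027 A → 5 s.f.; 0.07369 mL → 4 s.f.
The fewest is 2 significant figures, from 2.4 × 10^3 K.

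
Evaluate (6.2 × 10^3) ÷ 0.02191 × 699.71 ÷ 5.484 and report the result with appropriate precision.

(6.2 × 10^3) ÷ 0.02191 × 699.71 ÷ 5.484 = 36105215.9204…
Multiplication/division keeps the fewest significant figures: 6.2 × 10^3 → 2 s.f., 0.02191 → 4 s.f., 699.71 → 5 s.f., 5.484 → 4 s.f.; limit is 2.
Rounded to 2 significant figures: 3.6 × 10^7.

3.6 × 10^7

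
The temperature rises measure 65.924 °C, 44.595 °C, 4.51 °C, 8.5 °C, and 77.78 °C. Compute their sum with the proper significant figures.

201.3 °C

65.924 °C + 44.595 °C + 4.51 °C + 8.5 °C + 77.78 °C = 201.309 °C.
Addition/subtraction keeps the fewest decimal places: 65.924 → 3 decimal places, 44.595 → 3 decimal places, 4.51 → 2 decimal places, 8.5 → 1 decimal place, 77.78 → 2 decimal places; limit is 1.
Rounded to 1 decimal place: 201.3 °C.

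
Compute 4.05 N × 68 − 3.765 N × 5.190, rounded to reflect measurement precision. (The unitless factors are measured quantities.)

2.6 × 10² N

4.05 × 68 = 275.4 → 2.8 × 10² N (2 s.f., last digit at the 10^1 place).
3.765 × 5.190 = 19.54035 → 19.54 N (4 s.f., last digit at the 10^-2 place).
Difference: 255.85965 N; keep the coarser place, 10^1.
Result: 2.6 × 10² N.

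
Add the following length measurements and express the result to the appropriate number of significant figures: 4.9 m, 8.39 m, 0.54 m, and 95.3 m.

4.9 m + 8.39 m + 0.54 m + 95.3 m = 109.13 m.
Addition/subtraction keeps the fewest decimal places: 4.9 → 1 decimal place, 8.39 → 2 decimal places, 0.54 → 2 decimal places, 95.3 → 1 decimal place; limit is 1.
Rounded to 1 decimal place: 109.1 m.

109.1 m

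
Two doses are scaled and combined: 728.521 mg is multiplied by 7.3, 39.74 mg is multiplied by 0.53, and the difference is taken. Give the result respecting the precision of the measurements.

5.3 × 10³ mg

728.521 × 7.3 = 5318.2033 → 5.3 × 10³ mg (2 s.f., last digit at the 10^2 place).
39.74 × 0.53 = 21.0622 → 21 mg (2 s.f., last digit at the 10^0 place).
Difference: 5297.1411 mg; keep the coarser place, 10^2.
Result: 5.3 × 10³ mg.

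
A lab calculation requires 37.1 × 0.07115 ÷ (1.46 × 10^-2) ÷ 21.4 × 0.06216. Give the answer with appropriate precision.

37.1 × 0.07115 ÷ (1.46 × 10^-2) ÷ 21.4 × 0.06216 = 0.52516187556…
Multiplication/division keeps the fewest significant figures: 37.1 → 3 s.f., 0.07115 → 4 s.f., 1.46 × 10^-2 → 3 s.f., 21.4 → 3 s.f., 0.06216 → 4 s.f.; limit is 3.
Rounded to 3 significant figures: 5.25 × 10^-1.

5.25 × 10^-1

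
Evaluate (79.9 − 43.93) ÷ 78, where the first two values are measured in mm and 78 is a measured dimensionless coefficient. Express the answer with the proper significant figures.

79.9 mm − 43.93 mm = 35.97 mm; the difference is limited to 1 decimal place (3 s.f.).
Carrying full precision, 35.97 ÷ 78 = 0.461153846154… mm; 78 has 2 s.f., so the result keeps min(3, 2) = 2 s.f.
Rounded to 2 significant figures: 0.46 mm.

0.46 mm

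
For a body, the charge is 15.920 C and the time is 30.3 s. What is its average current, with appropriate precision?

average current = 15.920 C ÷ 30.3 s = 0.525412541254… A.
15.920 has 5 significant figures; 30.3 has 3.
Division/multiplication keeps the fewest: 3 significant figures.
Rounded: 0.525 A.

0.525 A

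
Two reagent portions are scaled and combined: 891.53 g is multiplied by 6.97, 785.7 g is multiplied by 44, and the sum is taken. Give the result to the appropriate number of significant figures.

891.53 × 6.97 = 6213.9641 → 6.21 × 10^3 g (3 s.f., last digit at the 10^1 place).
785.7 × 44 = 34570.8 → 3.5 × 10^4 g (2 s.f., last digit at the 10^3 place).
Sum: 40784.7641 g; keep the coarser place, 10^3.
Result: 4.1 × 10^4 g.

4.1 × 10^4 g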